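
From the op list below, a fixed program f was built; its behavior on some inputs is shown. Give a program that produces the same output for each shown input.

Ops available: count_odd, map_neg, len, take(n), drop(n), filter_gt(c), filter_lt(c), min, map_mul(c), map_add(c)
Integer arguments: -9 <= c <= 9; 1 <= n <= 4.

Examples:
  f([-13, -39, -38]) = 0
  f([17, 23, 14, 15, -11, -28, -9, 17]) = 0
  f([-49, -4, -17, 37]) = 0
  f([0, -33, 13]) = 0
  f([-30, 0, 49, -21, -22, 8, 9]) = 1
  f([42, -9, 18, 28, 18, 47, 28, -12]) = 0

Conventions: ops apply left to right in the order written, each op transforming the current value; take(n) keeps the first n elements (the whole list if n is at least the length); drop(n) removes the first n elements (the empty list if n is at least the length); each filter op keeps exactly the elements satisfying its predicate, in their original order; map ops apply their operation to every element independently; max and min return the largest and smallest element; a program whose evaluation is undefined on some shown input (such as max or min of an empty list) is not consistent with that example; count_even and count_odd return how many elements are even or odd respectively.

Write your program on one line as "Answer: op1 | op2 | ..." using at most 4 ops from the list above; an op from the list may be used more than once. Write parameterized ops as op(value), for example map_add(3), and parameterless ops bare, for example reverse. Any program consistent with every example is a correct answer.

filter_lt(9) | drop(3) | filter_gt(-5) | len

Check, running the answer program on each example:
  [-13, -39, -38] -> [-13, -39, -38] -> [] -> [] -> 0
  [17, 23, 14, 15, -11, -28, -9, 17] -> [-11, -28, -9] -> [] -> [] -> 0
  [-49, -4, -17, 37] -> [-49, -4, -17] -> [] -> [] -> 0
  [0, -33, 13] -> [0, -33] -> [] -> [] -> 0
  [-30, 0, 49, -21, -22, 8, 9] -> [-30, 0, -21, -22, 8] -> [-22, 8] -> [8] -> 1
  [42, -9, 18, 28, 18, 47, 28, -12] -> [-9, -12] -> [] -> [] -> 0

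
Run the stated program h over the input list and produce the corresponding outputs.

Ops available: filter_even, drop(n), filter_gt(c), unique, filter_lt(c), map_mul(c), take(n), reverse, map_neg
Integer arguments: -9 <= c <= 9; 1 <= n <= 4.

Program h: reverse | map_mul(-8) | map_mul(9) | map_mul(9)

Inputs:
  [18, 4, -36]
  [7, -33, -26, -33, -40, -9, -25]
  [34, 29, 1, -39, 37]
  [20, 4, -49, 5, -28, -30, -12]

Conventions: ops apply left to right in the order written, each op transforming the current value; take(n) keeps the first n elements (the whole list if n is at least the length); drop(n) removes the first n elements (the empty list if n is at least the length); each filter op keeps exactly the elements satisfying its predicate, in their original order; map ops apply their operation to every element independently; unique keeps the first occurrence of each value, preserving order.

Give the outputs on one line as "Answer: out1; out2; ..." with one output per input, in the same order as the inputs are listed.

Execution, op by op:
  [18, 4, -36] -> [-36, 4, 18] -> [288, -32, -144] -> [2592, -288, -1296] -> [23328, -2592, -11664]
  [7, -33, -26, -33, -40, -9, -25] -> [-25, -9, -40, -33, -26, -33, 7] -> [200, 72, 320, 264, 208, 264, -56] -> [1800, 648, 2880, 2376, 1872, 2376, -504] -> [16200, 5832, 25920, 21384, 16848, 21384, -4536]
  [34, 29, 1, -39, 37] -> [37, -39, 1, 29, 34] -> [-296, 312, -8, -232, -272] -> [-2664, 2808, -72, -2088, -2448] -> [-23976, 25272, -648, -18792, -22032]
  [20, 4, -49, 5, -28, -30, -12] -> [-12, -30, -28, 5, -49, 4, 20] -> [96, 240, 224, -40, 392, -32, -160] -> [864, 2160, 2016, -360, 3528, -288, -1440] -> [7776, 19440, 18144, -3240, 31752, -2592, -12960]

[23328, -2592, -11664]; [16200, 5832, 25920, 21384, 16848, 21384, -4536]; [-23976, 25272, -648, -18792, -22032]; [7776, 19440, 18144, -3240, 31752, -2592, -12960]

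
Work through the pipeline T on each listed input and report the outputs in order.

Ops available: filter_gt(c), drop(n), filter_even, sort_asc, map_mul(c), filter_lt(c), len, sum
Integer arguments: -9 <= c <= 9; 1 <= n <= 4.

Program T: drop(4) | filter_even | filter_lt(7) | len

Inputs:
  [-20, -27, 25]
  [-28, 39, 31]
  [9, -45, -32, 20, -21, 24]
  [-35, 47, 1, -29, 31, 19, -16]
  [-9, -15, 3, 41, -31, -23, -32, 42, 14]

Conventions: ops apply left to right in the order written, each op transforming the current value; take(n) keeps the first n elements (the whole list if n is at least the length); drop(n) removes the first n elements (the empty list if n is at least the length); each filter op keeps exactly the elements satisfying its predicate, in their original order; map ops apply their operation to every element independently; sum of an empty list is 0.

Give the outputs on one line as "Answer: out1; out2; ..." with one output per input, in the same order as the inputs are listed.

0; 0; 0; 1; 1

Execution, op by op:
  [-20, -27, 25] -> [] -> [] -> [] -> 0
  [-28, 39, 31] -> [] -> [] -> [] -> 0
  [9, -45, -32, 20, -21, 24] -> [-21, 24] -> [24] -> [] -> 0
  [-35, 47, 1, -29, 31, 19, -16] -> [31, 19, -16] -> [-16] -> [-16] -> 1
  [-9, -15, 3, 41, -31, -23, -32, 42, 14] -> [-31, -23, -32, 42, 14] -> [-32, 42, 14] -> [-32] -> 1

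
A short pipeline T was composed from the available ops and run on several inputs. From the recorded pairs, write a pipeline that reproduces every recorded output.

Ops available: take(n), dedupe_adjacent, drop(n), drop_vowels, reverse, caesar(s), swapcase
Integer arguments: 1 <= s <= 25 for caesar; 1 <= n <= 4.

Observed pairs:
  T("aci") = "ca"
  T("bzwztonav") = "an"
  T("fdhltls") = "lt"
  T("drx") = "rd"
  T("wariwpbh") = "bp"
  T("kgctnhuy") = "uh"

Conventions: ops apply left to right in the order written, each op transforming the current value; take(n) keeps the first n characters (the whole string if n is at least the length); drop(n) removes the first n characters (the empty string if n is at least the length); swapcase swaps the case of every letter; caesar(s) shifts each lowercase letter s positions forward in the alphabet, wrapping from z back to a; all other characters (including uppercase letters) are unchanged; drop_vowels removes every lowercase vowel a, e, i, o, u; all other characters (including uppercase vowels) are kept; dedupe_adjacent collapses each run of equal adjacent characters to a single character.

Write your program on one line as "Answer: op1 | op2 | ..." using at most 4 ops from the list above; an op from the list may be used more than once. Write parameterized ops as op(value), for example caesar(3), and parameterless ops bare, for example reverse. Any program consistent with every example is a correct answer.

reverse | drop(1) | take(2)

Check, running the answer program on each example:
  "aci" -> "ica" -> "ca" -> "ca"
  "bzwztonav" -> "vanotzwzb" -> "anotzwzb" -> "an"
  "fdhltls" -> "sltlhdf" -> "ltlhdf" -> "lt"
  "drx" -> "xrd" -> "rd" -> "rd"
  "wariwpbh" -> "hbpwiraw" -> "bpwiraw" -> "bp"
  "kgctnhuy" -> "yuhntcgk" -> "uhntcgk" -> "uh"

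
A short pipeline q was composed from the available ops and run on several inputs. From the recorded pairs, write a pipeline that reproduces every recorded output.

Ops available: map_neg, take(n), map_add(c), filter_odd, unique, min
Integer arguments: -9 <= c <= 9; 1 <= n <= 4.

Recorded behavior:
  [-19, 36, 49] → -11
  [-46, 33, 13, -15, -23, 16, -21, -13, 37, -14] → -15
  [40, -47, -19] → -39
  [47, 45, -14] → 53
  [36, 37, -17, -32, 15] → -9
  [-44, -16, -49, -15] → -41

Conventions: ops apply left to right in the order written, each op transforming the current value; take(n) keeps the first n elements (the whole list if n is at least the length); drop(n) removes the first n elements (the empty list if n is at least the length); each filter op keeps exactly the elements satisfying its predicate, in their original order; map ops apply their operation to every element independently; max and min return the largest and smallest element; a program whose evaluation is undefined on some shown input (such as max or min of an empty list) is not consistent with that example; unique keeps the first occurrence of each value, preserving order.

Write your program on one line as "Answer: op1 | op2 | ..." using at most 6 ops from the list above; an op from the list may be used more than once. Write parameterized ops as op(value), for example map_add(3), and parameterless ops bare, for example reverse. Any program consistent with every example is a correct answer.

filter_odd | map_add(5) | map_add(3) | take(4) | min

Check, running the answer program on each example:
  [-19, 36, 49] -> [-19, 49] -> [-14, 54] -> [-11, 57] -> [-11, 57] -> -11
  [-46, 33, 13, -15, -23, 16, -21, -13, 37, -14] -> [33, 13, -15, -23, -21, -13, 37] -> [38, 18, -10, -18, -16, -8, 42] -> [41, 21, -7, -15, -13, -5, 45] -> [41, 21, -7, -15] -> -15
  [40, -47, -19] -> [-47, -19] -> [-42, -14] -> [-39, -11] -> [-39, -11] -> -39
  [47, 45, -14] -> [47, 45] -> [52, 50] -> [55, 53] -> [55, 53] -> 53
  [36, 37, -17, -32, 15] -> [37, -17, 15] -> [42, -12, 20] -> [45, -9, 23] -> [45, -9, 23] -> -9
  [-44, -16, -49, -15] -> [-49, -15] -> [-44, -10] -> [-41, -7] -> [-41, -7] -> -41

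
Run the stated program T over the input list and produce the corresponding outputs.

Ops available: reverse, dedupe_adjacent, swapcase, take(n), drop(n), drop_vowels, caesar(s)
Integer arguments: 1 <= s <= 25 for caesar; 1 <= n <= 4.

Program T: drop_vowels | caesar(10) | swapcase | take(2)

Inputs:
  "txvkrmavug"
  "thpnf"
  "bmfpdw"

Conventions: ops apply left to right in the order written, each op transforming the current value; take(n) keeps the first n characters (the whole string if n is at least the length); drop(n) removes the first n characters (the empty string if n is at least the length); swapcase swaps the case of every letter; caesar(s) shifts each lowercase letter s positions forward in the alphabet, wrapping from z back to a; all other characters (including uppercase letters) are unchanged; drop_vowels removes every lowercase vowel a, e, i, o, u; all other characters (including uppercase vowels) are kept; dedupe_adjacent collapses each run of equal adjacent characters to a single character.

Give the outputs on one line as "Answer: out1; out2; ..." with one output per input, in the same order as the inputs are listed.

"DH"; "DR"; "LW"

Execution, op by op:
  "txvkrmavug" -> "txvkrmvg" -> "dhfubwfq" -> "DHFUBWFQ" -> "DH"
  "thpnf" -> "thpnf" -> "drzxp" -> "DRZXP" -> "DR"
  "bmfpdw" -> "bmfpdw" -> "lwpzng" -> "LWPZNG" -> "LW"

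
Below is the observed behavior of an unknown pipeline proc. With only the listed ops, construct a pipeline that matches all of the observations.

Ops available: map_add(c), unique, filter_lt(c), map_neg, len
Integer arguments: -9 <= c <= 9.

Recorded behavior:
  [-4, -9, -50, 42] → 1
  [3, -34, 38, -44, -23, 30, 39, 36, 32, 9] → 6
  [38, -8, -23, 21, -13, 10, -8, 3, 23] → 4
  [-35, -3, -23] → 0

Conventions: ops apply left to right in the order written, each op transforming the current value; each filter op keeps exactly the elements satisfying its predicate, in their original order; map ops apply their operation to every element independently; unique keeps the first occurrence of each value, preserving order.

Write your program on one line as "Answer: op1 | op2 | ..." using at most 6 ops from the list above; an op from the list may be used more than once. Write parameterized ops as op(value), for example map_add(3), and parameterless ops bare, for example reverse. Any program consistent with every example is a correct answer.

map_add(-4) | map_neg | unique | filter_lt(-1) | len

Check, running the answer program on each example:
  [-4, -9, -50, 42] -> [-8, -13, -54, 38] -> [8, 13, 54, -38] -> [8, 13, 54, -38] -> [-38] -> 1
  [3, -34, 38, -44, -23, 30, 39, 36, 32, 9] -> [-1, -38, 34, -48, -27, 26, 35, 32, 28, 5] -> [1, 38, -34, 48, 27, -26, -35, -32, -28, -5] -> [1, 38, -34, 48, 27, -26, -35, -32, -28, -5] -> [-34, -26, -35, -32, -28, -5] -> 6
  [38, -8, -23, 21, -13, 10, -8, 3, 23] -> [34, -12, -27, 17, -17, 6, -12, -1, 19] -> [-34, 12, 27, -17, 17, -6, 12, 1, -19] -> [-34, 12, 27, -17, 17, -6, 1, -19] -> [-34, -17, -6, -19] -> 4
  [-35, -3, -23] -> [-39, -7, -27] -> [39, 7, 27] -> [39, 7, 27] -> [] -> 0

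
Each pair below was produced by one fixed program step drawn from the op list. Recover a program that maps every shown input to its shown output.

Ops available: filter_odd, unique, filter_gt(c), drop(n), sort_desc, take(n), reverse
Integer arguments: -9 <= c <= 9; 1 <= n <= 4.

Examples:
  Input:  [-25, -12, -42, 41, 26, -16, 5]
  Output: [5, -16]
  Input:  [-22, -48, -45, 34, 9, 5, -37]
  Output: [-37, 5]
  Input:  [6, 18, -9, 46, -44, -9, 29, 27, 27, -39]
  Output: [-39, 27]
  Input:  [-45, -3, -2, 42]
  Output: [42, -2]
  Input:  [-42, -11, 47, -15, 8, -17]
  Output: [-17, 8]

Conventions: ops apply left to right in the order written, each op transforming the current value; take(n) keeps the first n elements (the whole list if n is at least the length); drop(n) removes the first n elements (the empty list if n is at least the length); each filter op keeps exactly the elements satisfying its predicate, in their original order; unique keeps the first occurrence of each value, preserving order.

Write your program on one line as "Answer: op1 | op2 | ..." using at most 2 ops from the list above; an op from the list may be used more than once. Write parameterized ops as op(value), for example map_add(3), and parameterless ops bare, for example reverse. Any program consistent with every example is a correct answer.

reverse | take(2)

Check, running the answer program on each example:
  [-25, -12, -42, 41, 26, -16, 5] -> [5, -16, 26, 41, -42, -12, -25] -> [5, -16]
  [-22, -48, -45, 34, 9, 5, -37] -> [-37, 5, 9, 34, -45, -48, -22] -> [-37, 5]
  [6, 18, -9, 46, -44, -9, 29, 27, 27, -39] -> [-39, 27, 27, 29, -9, -44, 46, -9, 18, 6] -> [-39, 27]
  [-45, -3, -2, 42] -> [42, -2, -3, -45] -> [42, -2]
  [-42, -11, 47, -15, 8, -17] -> [-17, 8, -15, 47, -11, -42] -> [-17, 8]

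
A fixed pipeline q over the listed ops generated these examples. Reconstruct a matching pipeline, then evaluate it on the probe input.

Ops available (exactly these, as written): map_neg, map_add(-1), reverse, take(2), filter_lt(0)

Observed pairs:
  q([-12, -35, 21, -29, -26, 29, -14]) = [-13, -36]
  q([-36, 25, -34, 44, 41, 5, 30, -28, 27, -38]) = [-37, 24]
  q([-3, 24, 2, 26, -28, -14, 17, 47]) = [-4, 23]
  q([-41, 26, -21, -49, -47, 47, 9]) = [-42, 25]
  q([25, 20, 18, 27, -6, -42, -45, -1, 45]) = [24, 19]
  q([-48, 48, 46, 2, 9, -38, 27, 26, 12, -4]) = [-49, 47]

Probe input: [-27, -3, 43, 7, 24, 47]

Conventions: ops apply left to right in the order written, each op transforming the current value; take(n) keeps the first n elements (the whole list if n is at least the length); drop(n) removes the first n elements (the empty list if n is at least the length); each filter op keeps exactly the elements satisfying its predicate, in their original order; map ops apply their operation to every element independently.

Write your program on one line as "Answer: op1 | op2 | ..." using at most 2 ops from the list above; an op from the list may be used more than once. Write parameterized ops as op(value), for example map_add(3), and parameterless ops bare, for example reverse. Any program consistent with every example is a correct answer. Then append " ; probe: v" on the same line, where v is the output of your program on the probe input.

map_add(-1) | take(2) ; probe: [-28, -4]

Check, running the answer program on each example:
  [-12, -35, 21, -29, -26, 29, -14] -> [-13, -36, 20, -30, -27, 28, -15] -> [-13, -36]
  [-36, 25, -34, 44, 41, 5, 30, -28, 27, -38] -> [-37, 24, -35, 43, 40, 4, 29, -29, 26, -39] -> [-37, 24]
  [-3, 24, 2, 26, -28, -14, 17, 47] -> [-4, 23, 1, 25, -29, -15, 16, 46] -> [-4, 23]
  [-41, 26, -21, -49, -47, 47, 9] -> [-42, 25, -22, -50, -48, 46, 8] -> [-42, 25]
  [25, 20, 18, 27, -6, -42, -45, -1, 45] -> [24, 19, 17, 26, -7, -43, -46, -2, 44] -> [24, 19]
  [-48, 48, 46, 2, 9, -38, 27, 26, 12, -4] -> [-49, 47, 45, 1, 8, -39, 26, 25, 11, -5] -> [-49, 47]
  probe: [-27, -3, 43, 7, 24, 47] -> [-28, -4, 42, 6, 23, 46] -> [-28, -4]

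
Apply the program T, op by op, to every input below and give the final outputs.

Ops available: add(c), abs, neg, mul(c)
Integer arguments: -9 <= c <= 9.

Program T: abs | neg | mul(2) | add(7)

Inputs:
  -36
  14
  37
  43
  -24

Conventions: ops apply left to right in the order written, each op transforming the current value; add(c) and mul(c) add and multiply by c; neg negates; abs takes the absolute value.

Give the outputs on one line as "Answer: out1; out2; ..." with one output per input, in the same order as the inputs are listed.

-65; -21; -67; -79; -41

Execution, op by op:
  -36 -> 36 -> -36 -> -72 -> -65
  14 -> 14 -> -14 -> -28 -> -21
  37 -> 37 -> -37 -> -74 -> -67
  43 -> 43 -> -43 -> -86 -> -79
  -24 -> 24 -> -24 -> -48 -> -41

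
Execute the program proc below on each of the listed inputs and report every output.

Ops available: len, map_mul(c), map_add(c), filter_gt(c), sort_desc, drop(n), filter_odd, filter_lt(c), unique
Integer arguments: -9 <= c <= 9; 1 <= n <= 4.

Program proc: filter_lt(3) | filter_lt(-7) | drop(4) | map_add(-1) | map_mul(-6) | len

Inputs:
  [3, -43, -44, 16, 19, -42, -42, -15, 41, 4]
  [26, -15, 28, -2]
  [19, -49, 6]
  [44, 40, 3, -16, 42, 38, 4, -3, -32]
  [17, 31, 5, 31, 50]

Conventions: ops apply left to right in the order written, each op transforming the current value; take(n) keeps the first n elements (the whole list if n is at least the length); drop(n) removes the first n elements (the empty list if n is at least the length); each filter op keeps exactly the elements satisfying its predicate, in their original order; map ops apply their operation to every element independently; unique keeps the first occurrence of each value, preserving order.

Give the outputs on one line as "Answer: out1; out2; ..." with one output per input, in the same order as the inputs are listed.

1; 0; 0; 0; 0

Execution, op by op:
  [3, -43, -44, 16, 19, -42, -42, -15, 41, 4] -> [-43, -44, -42, -42, -15] -> [-43, -44, -42, -42, -15] -> [-15] -> [-16] -> [96] -> 1
  [26, -15, 28, -2] -> [-15, -2] -> [-15] -> [] -> [] -> [] -> 0
  [19, -49, 6] -> [-49] -> [-49] -> [] -> [] -> [] -> 0
  [44, 40, 3, -16, 42, 38, 4, -3, -32] -> [-16, -3, -32] -> [-16, -32] -> [] -> [] -> [] -> 0
  [17, 31, 5, 31, 50] -> [] -> [] -> [] -> [] -> [] -> 0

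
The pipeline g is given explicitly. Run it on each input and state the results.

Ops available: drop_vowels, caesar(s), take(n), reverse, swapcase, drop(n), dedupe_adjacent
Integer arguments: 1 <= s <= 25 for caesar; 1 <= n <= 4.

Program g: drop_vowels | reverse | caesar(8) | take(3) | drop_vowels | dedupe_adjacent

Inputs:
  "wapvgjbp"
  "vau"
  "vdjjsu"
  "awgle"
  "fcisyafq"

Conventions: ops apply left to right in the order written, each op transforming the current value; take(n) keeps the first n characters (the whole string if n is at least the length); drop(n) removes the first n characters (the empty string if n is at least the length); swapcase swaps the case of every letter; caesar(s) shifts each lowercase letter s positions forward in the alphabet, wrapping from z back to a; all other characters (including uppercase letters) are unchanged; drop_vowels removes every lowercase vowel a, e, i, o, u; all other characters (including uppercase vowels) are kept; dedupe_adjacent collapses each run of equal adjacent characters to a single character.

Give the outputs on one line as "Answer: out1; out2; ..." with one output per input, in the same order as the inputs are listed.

Execution, op by op:
  "wapvgjbp" -> "wpvgjbp" -> "pbjgvpw" -> "xjrodxe" -> "xjr" -> "xjr" -> "xjr"
  "vau" -> "v" -> "v" -> "d" -> "d" -> "d" -> "d"
  "vdjjsu" -> "vdjjs" -> "sjjdv" -> "arrld" -> "arr" -> "rr" -> "r"
  "awgle" -> "wgl" -> "lgw" -> "toe" -> "toe" -> "t" -> "t"
  "fcisyafq" -> "fcsyfq" -> "qfyscf" -> "yngakn" -> "yng" -> "yng" -> "yng"

"xjr"; "d"; "r"; "t"; "yng"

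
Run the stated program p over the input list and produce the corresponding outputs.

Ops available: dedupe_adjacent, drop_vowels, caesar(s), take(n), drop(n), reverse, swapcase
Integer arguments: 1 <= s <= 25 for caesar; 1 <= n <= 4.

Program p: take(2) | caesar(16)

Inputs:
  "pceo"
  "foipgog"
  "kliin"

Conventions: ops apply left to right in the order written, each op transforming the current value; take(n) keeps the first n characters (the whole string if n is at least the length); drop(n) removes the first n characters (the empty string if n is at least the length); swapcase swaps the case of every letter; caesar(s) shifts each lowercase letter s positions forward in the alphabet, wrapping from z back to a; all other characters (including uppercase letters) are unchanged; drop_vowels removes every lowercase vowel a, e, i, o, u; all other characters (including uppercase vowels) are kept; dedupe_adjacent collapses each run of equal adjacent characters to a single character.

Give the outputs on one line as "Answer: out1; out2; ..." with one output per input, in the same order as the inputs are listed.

"fs"; "ve"; "ab"

Execution, op by op:
  "pceo" -> "pc" -> "fs"
  "foipgog" -> "fo" -> "ve"
  "kliin" -> "kl" -> "ab"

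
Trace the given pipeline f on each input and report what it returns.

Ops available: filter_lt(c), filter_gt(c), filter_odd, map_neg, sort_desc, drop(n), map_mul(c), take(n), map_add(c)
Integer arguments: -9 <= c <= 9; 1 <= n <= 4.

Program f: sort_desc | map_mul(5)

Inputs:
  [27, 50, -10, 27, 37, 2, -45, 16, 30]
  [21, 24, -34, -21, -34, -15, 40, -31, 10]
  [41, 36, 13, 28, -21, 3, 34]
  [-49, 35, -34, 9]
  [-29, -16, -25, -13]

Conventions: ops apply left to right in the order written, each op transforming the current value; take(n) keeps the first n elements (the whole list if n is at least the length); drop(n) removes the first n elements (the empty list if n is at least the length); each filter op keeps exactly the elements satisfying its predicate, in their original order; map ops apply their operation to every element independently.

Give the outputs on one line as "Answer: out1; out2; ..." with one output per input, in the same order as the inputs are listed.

Execution, op by op:
  [27, 50, -10, 27, 37, 2, -45, 16, 30] -> [50, 37, 30, 27, 27, 16, 2, -10, -45] -> [250, 185, 150, 135, 135, 80, 10, -50, -225]
  [21, 24, -34, -21, -34, -15, 40, -31, 10] -> [40, 24, 21, 10, -15, -21, -31, -34, -34] -> [200, 120, 105, 50, -75, -105, -155, -170, -170]
  [41, 36, 13, 28, -21, 3, 34] -> [41, 36, 34, 28, 13, 3, -21] -> [205, 180, 170, 140, 65, 15, -105]
  [-49, 35, -34, 9] -> [35, 9, -34, -49] -> [175, 45, -170, -245]
  [-29, -16, -25, -13] -> [-13, -16, -25, -29] -> [-65, -80, -125, -145]

[250, 185, 150, 135, 135, 80, 10, -50, -225]; [200, 120, 105, 50, -75, -105, -155, -170, -170]; [205, 180, 170, 140, 65, 15, -105]; [175, 45, -170, -245]; [-65, -80, -125, -145]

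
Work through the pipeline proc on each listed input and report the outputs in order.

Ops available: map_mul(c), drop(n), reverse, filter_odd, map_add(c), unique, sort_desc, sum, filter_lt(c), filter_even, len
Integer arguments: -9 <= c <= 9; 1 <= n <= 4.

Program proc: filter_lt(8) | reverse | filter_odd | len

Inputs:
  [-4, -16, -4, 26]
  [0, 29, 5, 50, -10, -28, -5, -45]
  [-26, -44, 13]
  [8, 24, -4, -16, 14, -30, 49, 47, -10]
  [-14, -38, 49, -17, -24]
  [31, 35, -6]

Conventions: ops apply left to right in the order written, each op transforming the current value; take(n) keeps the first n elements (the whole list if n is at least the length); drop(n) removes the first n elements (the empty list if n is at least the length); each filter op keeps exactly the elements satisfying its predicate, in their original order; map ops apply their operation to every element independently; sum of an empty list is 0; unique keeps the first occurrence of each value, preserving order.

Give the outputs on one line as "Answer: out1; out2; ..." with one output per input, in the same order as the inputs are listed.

0; 3; 0; 0; 1; 0

Execution, op by op:
  [-4, -16, -4, 26] -> [-4, -16, -4] -> [-4, -16, -4] -> [] -> 0
  [0, 29, 5, 50, -10, -28, -5, -45] -> [0, 5, -10, -28, -5, -45] -> [-45, -5, -28, -10, 5, 0] -> [-45, -5, 5] -> 3
  [-26, -44, 13] -> [-26, -44] -> [-44, -26] -> [] -> 0
  [8, 24, -4, -16, 14, -30, 49, 47, -10] -> [-4, -16, -30, -10] -> [-10, -30, -16, -4] -> [] -> 0
  [-14, -38, 49, -17, -24] -> [-14, -38, -17, -24] -> [-24, -17, -38, -14] -> [-17] -> 1
  [31, 35, -6] -> [-6] -> [-6] -> [] -> 0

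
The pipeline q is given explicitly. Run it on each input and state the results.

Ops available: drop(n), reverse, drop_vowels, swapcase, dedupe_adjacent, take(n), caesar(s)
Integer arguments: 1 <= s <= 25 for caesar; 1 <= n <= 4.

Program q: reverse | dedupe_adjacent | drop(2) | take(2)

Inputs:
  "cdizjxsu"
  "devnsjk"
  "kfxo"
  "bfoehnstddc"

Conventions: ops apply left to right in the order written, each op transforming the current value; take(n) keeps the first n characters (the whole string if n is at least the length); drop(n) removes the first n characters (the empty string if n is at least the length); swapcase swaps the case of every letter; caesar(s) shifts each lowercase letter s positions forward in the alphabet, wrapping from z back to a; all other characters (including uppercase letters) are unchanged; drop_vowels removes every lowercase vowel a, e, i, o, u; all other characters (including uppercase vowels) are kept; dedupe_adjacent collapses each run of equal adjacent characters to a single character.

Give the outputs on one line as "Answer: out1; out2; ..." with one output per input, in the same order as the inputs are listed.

Execution, op by op:
  "cdizjxsu" -> "usxjzidc" -> "usxjzidc" -> "xjzidc" -> "xj"
  "devnsjk" -> "kjsnved" -> "kjsnved" -> "snved" -> "sn"
  "kfxo" -> "oxfk" -> "oxfk" -> "fk" -> "fk"
  "bfoehnstddc" -> "cddtsnheofb" -> "cdtsnheofb" -> "tsnheofb" -> "ts"

"xj"; "sn"; "fk"; "ts"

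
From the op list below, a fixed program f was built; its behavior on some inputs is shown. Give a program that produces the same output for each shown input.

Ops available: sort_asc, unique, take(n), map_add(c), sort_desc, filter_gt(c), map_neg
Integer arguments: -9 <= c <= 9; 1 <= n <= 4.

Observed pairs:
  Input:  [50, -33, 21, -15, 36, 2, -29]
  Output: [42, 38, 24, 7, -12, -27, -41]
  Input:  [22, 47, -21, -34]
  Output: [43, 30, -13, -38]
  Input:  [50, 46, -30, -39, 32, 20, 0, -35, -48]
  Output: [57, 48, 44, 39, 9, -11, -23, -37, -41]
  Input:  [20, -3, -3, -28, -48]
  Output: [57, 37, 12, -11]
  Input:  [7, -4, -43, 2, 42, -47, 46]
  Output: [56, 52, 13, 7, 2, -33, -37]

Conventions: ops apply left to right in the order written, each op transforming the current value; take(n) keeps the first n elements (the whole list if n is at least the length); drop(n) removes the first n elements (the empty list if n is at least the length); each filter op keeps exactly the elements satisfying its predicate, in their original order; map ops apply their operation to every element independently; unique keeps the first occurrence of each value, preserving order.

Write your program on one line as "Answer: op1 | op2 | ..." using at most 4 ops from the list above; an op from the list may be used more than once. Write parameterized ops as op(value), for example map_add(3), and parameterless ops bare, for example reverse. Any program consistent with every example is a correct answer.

map_neg | unique | map_add(9) | sort_desc

Check, running the answer program on each example:
  [50, -33, 21, -15, 36, 2, -29] -> [-50, 33, -21, 15, -36, -2, 29] -> [-50, 33, -21, 15, -36, -2, 29] -> [-41, 42, -12, 24, -27, 7, 38] -> [42, 38, 24, 7, -12, -27, -41]
  [22, 47, -21, -34] -> [-22, -47, 21, 34] -> [-22, -47, 21, 34] -> [-13, -38, 30, 43] -> [43, 30, -13, -38]
  [50, 46, -30, -39, 32, 20, 0, -35, -48] -> [-50, -46, 30, 39, -32, -20, 0, 35, 48] -> [-50, -46, 30, 39, -32, -20, 0, 35, 48] -> [-41, -37, 39, 48, -23, -11, 9, 44, 57] -> [57, 48, 44, 39, 9, -11, -23, -37, -41]
  [20, -3, -3, -28, -48] -> [-20, 3, 3, 28, 48] -> [-20, 3, 28, 48] -> [-11, 12, 37, 57] -> [57, 37, 12, -11]
  [7, -4, -43, 2, 42, -47, 46] -> [-7, 4, 43, -2, -42, 47, -46] -> [-7, 4, 43, -2, -42, 47, -46] -> [2, 13, 52, 7, -33, 56, -37] -> [56, 52, 13, 7, 2, -33, -37]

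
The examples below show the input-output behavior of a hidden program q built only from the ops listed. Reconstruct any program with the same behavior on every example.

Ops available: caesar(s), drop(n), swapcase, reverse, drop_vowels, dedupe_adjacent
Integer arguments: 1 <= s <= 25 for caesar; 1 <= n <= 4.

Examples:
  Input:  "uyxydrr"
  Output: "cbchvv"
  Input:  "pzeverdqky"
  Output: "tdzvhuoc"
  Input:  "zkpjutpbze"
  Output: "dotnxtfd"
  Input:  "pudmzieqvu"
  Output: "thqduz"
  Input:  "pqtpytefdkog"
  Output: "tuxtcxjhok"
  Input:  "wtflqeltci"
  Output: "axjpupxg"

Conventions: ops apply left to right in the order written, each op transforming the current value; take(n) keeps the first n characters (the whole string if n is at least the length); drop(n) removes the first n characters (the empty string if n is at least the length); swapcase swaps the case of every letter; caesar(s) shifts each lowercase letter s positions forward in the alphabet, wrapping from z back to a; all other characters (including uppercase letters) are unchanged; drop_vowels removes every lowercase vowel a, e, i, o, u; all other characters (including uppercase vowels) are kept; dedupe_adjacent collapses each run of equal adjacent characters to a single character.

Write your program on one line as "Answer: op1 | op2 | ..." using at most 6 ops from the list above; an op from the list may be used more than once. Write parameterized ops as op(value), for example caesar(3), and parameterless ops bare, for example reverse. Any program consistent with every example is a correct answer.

drop_vowels | swapcase | reverse | swapcase | caesar(4) | reverse

Check, running the answer program on each example:
  "uyxydrr" -> "yxydrr" -> "YXYDRR" -> "RRDYXY" -> "rrdyxy" -> "vvhcbc" -> "cbchvv"
  "pzeverdqky" -> "pzvrdqky" -> "PZVRDQKY" -> "YKQDRVZP" -> "ykqdrvzp" -> "couhvzdt" -> "tdzvhuoc"
  "zkpjutpbze" -> "zkpjtpbz" -> "ZKPJTPBZ" -> "ZBPTJPKZ" -> "zbptjpkz" -> "dftxntod" -> "dotnxtfd"
  "pudmzieqvu" -> "pdmzqv" -> "PDMZQV" -> "VQZMDP" -> "vqzmdp" -> "zudqht" -> "thqduz"
  "pqtpytefdkog" -> "pqtpytfdkg" -> "PQTPYTFDKG" -> "GKDFTYPTQP" -> "gkdftyptqp" -> "kohjxctxut" -> "tuxtcxjhok"
  "wtflqeltci" -> "wtflqltc" -> "WTFLQLTC" -> "CTLQLFTW" -> "ctlqlftw" -> "gxpupjxa" -> "axjpupxg"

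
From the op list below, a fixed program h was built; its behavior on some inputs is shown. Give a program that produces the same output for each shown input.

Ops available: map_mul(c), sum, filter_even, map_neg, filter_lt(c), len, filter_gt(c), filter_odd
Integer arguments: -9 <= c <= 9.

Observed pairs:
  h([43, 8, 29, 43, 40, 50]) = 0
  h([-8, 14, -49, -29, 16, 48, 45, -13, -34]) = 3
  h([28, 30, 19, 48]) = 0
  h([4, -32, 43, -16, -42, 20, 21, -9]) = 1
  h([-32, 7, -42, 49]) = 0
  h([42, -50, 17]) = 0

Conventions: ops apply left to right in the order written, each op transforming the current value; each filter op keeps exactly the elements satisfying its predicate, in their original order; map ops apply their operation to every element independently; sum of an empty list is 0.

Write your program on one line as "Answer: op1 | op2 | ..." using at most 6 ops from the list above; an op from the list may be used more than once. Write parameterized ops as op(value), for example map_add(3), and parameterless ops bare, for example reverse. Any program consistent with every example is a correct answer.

filter_lt(-5) | filter_odd | map_neg | map_mul(-6) | len

Check, running the answer program on each example:
  [43, 8, 29, 43, 40, 50] -> [] -> [] -> [] -> [] -> 0
  [-8, 14, -49, -29, 16, 48, 45, -13, -34] -> [-8, -49, -29, -13, -34] -> [-49, -29, -13] -> [49, 29, 13] -> [-294, -174, -78] -> 3
  [28, 30, 19, 48] -> [] -> [] -> [] -> [] -> 0
  [4, -32, 43, -16, -42, 20, 21, -9] -> [-32, -16, -42, -9] -> [-9] -> [9] -> [-54] -> 1
  [-32, 7, -42, 49] -> [-32, -42] -> [] -> [] -> [] -> 0
  [42, -50, 17] -> [-50] -> [] -> [] -> [] -> 0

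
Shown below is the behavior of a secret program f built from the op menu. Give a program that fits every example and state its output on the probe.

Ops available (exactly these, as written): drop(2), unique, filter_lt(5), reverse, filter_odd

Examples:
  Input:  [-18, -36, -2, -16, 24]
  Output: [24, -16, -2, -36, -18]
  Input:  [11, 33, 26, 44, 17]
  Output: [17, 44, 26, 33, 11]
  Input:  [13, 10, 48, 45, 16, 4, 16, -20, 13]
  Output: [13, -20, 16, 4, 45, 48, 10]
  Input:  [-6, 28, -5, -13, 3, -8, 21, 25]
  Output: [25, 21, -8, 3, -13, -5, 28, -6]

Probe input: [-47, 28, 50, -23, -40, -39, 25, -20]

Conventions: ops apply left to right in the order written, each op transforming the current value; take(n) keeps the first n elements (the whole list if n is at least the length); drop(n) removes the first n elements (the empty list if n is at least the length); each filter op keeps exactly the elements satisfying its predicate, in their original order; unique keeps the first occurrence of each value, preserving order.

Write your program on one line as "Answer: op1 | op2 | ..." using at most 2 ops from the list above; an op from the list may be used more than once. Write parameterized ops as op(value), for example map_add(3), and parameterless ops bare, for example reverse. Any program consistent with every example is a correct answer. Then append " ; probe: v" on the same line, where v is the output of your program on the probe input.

reverse | unique ; probe: [-20, 25, -39, -40, -23, 50, 28, -47]

Check, running the answer program on each example:
  [-18, -36, -2, -16, 24] -> [24, -16, -2, -36, -18] -> [24, -16, -2, -36, -18]
  [11, 33, 26, 44, 17] -> [17, 44, 26, 33, 11] -> [17, 44, 26, 33, 11]
  [13, 10, 48, 45, 16, 4, 16, -20, 13] -> [13, -20, 16, 4, 16, 45, 48, 10, 13] -> [13, -20, 16, 4, 45, 48, 10]
  [-6, 28, -5, -13, 3, -8, 21, 25] -> [25, 21, -8, 3, -13, -5, 28, -6] -> [25, 21, -8, 3, -13, -5, 28, -6]
  probe: [-47, 28, 50, -23, -40, -39, 25, -20] -> [-20, 25, -39, -40, -23, 50, 28, -47] -> [-20, 25, -39, -40, -23, 50, 28, -47]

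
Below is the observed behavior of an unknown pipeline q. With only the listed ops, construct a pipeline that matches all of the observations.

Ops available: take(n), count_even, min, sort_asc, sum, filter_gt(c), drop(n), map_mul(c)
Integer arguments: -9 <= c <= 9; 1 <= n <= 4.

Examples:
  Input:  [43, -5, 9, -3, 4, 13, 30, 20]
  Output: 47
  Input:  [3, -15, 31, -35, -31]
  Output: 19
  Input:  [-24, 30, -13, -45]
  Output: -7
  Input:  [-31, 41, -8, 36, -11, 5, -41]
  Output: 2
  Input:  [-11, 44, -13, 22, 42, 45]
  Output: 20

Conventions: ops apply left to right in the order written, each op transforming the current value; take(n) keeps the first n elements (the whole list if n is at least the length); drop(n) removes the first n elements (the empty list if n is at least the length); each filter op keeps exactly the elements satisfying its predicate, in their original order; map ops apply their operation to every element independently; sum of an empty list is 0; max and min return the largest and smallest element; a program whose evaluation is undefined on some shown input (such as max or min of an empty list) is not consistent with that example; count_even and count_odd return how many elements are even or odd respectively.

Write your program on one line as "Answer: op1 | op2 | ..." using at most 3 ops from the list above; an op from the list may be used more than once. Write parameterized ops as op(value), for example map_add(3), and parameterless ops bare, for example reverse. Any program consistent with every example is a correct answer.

take(3) | sum

Check, running the answer program on each example:
  [43, -5, 9, -3, 4, 13, 30, 20] -> [43, -5, 9] -> 47
  [3, -15, 31, -35, -31] -> [3, -15, 31] -> 19
  [-24, 30, -13, -45] -> [-24, 30, -13] -> -7
  [-31, 41, -8, 36, -11, 5, -41] -> [-31, 41, -8] -> 2
  [-11, 44, -13, 22, 42, 45] -> [-11, 44, -13] -> 20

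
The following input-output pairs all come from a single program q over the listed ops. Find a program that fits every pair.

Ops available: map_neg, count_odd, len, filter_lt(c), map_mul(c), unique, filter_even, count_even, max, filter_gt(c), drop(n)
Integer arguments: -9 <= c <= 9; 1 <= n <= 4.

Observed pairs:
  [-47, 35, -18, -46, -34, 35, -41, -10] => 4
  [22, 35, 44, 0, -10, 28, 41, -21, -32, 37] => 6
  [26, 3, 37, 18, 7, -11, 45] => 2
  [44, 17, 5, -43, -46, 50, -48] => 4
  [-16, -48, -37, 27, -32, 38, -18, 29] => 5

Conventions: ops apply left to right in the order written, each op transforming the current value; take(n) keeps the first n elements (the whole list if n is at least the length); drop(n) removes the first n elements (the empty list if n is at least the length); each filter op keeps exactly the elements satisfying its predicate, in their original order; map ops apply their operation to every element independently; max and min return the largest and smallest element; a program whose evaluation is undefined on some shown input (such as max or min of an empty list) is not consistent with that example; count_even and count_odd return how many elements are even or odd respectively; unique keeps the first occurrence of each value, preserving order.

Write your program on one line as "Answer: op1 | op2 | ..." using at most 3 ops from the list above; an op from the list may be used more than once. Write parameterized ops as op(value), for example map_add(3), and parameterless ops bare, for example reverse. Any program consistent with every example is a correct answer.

unique | filter_even | len

Check, running the answer program on each example:
  [-47, 35, -18, -46, -34, 35, -41, -10] -> [-47, 35, -18, -46, -34, -41, -10] -> [-18, -46, -34, -10] -> 4
  [22, 35, 44, 0, -10, 28, 41, -21, -32, 37] -> [22, 35, 44, 0, -10, 28, 41, -21, -32, 37] -> [22, 44, 0, -10, 28, -32] -> 6
  [26, 3, 37, 18, 7, -11, 45] -> [26, 3, 37, 18, 7, -11, 45] -> [26, 18] -> 2
  [44, 17, 5, -43, -46, 50, -48] -> [44, 17, 5, -43, -46, 50, -48] -> [44, -46, 50, -48] -> 4
  [-16, -48, -37, 27, -32, 38, -18, 29] -> [-16, -48, -37, 27, -32, 38, -18, 29] -> [-16, -48, -32, 38, -18] -> 5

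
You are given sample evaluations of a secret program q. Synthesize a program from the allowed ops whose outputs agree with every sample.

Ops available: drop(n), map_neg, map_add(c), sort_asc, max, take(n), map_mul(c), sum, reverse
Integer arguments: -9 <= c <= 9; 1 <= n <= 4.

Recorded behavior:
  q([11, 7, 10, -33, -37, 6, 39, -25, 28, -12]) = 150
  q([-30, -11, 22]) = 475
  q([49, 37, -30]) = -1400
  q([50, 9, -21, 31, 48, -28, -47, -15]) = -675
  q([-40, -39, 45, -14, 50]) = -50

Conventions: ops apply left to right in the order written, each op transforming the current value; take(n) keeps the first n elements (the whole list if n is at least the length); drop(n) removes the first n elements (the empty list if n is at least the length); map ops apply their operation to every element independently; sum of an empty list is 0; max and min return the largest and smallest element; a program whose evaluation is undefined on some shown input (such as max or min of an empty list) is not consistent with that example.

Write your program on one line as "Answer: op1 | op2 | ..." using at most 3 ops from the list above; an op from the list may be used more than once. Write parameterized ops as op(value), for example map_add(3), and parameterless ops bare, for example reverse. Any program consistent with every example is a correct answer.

map_mul(5) | map_mul(-5) | sum

Check, running the answer program on each example:
  [11, 7, 10, -33, -37, 6, 39, -25, 28, -12] -> [55, 35, 50, -165, -185, 30, 195, -125, 140, -60] -> [-275, -175, -250, 825, 925, -150, -975, 625, -700, 300] -> 150
  [-30, -11, 22] -> [-150, -55, 110] -> [750, 275, -550] -> 475
  [49, 37, -30] -> [245, 185, -150] -> [-1225, -925, 750] -> -1400
  [50, 9, -21, 31, 48, -28, -47, -15] -> [250, 45, -105, 155, 240, -140, -235, -75] -> [-1250, -225, 525, -775, -1200, 700, 1175, 375] -> -675
  [-40, -39, 45, -14, 50] -> [-200, -195, 225, -70, 250] -> [1000, 975, -1125, 350, -1250] -> -50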